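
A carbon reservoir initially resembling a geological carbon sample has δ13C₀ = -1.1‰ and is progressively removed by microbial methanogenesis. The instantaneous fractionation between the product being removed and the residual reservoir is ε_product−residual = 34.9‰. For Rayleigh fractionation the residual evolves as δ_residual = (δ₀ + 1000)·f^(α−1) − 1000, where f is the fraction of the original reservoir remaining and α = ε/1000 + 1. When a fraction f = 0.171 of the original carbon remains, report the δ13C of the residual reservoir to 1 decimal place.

Rayleigh residual: δ_res = (δ₀ + 1000)·f^(α−1) − 1000
α = ε/1000 + 1 = 1.03490, so α − 1 = 0.03490
f^(α−1) = 0.171^(0.03490) = 0.940225
δ_res = (-1.1 + 1000) × 0.940225 − 1000 = 939.190 − 1000 = -60.81‰

-60.8‰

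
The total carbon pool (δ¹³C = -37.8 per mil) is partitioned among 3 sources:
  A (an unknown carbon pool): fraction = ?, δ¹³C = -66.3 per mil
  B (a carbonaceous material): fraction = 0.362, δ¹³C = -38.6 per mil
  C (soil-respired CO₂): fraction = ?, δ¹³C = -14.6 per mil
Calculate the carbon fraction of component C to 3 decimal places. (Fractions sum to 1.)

Let f_C and f_A be the unknown fractions; fractions sum to 1 so f_C + f_A = 0.638.
Mass balance: Σ fᵢ·δᵢ = δ_bulk ⇒ f_C·(-14.6) + f_A·(-66.3) = -37.8 − (-13.973) = -23.827
Substitute f_A = 0.638 − f_C:
f_C·(-14.6 − -66.3) = -23.827 − 0.638×(-66.3) = 18.473
f_C = 18.473 / 51.7 = 0.3573

0.357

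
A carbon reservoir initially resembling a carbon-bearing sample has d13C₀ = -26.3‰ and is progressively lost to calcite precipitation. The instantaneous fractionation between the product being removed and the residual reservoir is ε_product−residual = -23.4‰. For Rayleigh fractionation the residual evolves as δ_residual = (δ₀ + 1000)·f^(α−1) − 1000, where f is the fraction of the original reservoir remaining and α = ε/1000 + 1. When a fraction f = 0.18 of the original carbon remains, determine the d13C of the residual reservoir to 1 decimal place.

13.6‰

Rayleigh residual: δ_res = (δ₀ + 1000)·f^(α−1) − 1000
α = ε/1000 + 1 = 0.97660, so α − 1 = -0.02340
f^(α−1) = 0.18^(-0.02340) = 1.040942
δ_res = (-26.3 + 1000) × 1.040942 − 1000 = 1013.565 − 1000 = 13.57‰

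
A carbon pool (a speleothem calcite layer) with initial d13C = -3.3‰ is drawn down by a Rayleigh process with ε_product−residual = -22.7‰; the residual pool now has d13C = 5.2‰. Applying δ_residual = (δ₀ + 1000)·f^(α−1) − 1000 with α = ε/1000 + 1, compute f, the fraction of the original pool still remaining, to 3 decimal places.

0.688

α − 1 = ε/1000 = -0.0227
(δ_res + 1000)/(δ₀ + 1000) = (5.2 + 1000)/(-3.3 + 1000) = 1005.2/996.7 = 1.008528
f = 1.008528^(1/-0.0227) = exp(ln(1.008528)/-0.0227) = exp(0.00849/-0.0227)
f = exp(-0.3741) = 0.6879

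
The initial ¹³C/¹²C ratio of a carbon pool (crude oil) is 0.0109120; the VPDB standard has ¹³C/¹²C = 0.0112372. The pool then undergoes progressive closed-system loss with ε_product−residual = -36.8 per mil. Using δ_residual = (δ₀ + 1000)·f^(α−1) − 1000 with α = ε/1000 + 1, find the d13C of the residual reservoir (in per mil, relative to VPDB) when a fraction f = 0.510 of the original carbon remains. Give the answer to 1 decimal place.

-4.6 per mil

δ₀ = (0.0109120/0.0112372 − 1)×1000 = (0.971060 − 1)×1000 = -28.940 per mil
α − 1 = ε/1000 = -0.0368
f^(α−1) = 0.510^(-0.0368) = 1.025089
δ_res = (-28.940 + 1000) × 1.025089 − 1000 = 995.423 − 1000 = -4.58 per mil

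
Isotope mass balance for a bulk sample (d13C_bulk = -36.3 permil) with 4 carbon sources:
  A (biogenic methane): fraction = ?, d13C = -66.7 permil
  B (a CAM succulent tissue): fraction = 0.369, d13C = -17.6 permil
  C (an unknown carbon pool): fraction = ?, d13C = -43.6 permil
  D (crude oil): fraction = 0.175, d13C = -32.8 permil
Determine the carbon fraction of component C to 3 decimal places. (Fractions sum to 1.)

0.275

Let f_C and f_A be the unknown fractions; fractions sum to 1 so f_C + f_A = 0.456.
Mass balance: Σ fᵢ·δᵢ = δ_bulk ⇒ f_C·(-43.6) + f_A·(-66.7) = -36.3 − (-12.234) = -24.066
Substitute f_A = 0.456 − f_C:
f_C·(-43.6 − -66.7) = -24.066 − 0.456×(-66.7) = 6.350
f_C = 6.350 / 23.1 = 0.2749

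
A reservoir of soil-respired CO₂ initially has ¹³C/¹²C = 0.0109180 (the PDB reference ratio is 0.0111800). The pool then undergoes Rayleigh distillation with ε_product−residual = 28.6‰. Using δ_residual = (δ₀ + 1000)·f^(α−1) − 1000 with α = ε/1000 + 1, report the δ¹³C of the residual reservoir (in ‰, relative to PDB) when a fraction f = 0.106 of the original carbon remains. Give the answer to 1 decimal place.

-84.1‰

δ₀ = (0.0109180/0.0111800 − 1)×1000 = (0.976565 − 1)×1000 = -23.435‰
α − 1 = ε/1000 = 0.0286
f^(α−1) = 0.106^(0.0286) = 0.937829
δ_res = (-23.435 + 1000) × 0.937829 − 1000 = 915.851 − 1000 = -84.15‰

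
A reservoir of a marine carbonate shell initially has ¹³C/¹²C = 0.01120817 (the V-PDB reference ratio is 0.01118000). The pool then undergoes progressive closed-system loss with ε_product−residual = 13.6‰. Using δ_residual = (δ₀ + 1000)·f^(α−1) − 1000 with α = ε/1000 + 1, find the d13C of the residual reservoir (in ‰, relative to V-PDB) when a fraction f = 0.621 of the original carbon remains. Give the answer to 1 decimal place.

δ₀ = (0.01120817/0.01118000 − 1)×1000 = (1.002520 − 1)×1000 = 2.520‰
α − 1 = ε/1000 = 0.0136
f^(α−1) = 0.621^(0.0136) = 0.993542
δ_res = (2.520 + 1000) × 0.993542 − 1000 = 996.045 − 1000 = -3.96‰

-4.0‰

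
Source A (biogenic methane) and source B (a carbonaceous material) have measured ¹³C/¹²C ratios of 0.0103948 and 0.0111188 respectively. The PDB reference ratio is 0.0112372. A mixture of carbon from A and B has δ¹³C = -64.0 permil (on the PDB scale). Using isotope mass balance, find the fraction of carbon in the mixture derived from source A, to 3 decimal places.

δ_A = (0.0103948/0.0112372 − 1)×1000 = (0.925035 − 1)×1000 = -74.965 permil
δ_B = (0.0111188/0.0112372 − 1)×1000 = (0.989464 − 1)×1000 = -10.536 permil
f_A = (δ_mix − δ_B)/(δ_A − δ_B) = (-64.0 − (-10.536))/(-74.965 − (-10.536))
f_A = -53.464 / -64.429 = 0.8298

0.830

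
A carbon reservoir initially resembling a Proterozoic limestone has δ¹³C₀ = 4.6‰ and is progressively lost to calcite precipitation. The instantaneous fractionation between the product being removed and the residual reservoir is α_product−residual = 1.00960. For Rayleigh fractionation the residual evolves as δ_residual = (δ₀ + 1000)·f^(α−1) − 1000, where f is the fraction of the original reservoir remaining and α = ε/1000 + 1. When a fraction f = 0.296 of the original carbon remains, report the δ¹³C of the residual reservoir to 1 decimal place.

Rayleigh residual: δ_res = (δ₀ + 1000)·f^(α−1) − 1000
α − 1 = 0.00960
f^(α−1) = 0.296^(0.00960) = 0.988381
δ_res = (4.6 + 1000) × 0.988381 − 1000 = 992.928 − 1000 = -7.07‰

-7.1‰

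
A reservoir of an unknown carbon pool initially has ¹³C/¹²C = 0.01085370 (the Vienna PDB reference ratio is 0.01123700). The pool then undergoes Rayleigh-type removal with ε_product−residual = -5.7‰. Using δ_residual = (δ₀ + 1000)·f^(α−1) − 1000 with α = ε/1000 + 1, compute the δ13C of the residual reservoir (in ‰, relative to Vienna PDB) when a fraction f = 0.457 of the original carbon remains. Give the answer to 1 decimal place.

-29.8‰

δ₀ = (0.01085370/0.01123700 − 1)×1000 = (0.965889 − 1)×1000 = -34.111‰
α − 1 = ε/1000 = -0.0057
f^(α−1) = 0.457^(-0.0057) = 1.004473
δ_res = (-34.111 + 1000) × 1.004473 − 1000 = 970.210 − 1000 = -29.79‰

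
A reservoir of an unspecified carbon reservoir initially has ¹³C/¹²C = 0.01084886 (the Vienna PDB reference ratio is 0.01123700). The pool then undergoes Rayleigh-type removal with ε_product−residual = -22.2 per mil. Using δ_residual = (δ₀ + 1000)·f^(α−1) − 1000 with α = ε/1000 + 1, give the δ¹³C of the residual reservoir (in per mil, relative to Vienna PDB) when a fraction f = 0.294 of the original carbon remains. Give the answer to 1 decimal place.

δ₀ = (0.01084886/0.01123700 − 1)×1000 = (0.965459 − 1)×1000 = -34.541 per mil
α − 1 = ε/1000 = -0.0222
f^(α−1) = 0.294^(-0.0222) = 1.027549
δ_res = (-34.541 + 1000) × 1.027549 − 1000 = 992.057 − 1000 = -7.94 per mil

-7.9 per mil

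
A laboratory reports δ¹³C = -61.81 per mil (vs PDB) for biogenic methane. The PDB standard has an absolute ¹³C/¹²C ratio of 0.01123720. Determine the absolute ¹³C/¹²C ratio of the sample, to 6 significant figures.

0.0105426

R_sample = R_standard × (δ¹³C/1000 + 1)
R_sample = 0.01123720 × (-61.81/1000 + 1) = 0.01123720 × 0.938190
R_sample = 0.0105426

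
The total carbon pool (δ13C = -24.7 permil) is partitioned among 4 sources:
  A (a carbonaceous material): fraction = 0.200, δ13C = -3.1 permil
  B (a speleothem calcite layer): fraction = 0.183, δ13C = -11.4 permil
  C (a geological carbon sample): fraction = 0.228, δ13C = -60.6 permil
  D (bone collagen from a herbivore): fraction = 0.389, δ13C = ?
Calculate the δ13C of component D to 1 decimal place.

-21.0 permil

Isotope mass balance: δ_bulk = Σ fᵢ·δᵢ.
-24.7 = 0.200×(-3.1) + 0.183×(-11.4) + 0.228×(-60.6) + 0.389×δ_D
0.389·δ_D = -24.7 − (-16.523) = -8.177
δ_D = -8.177 / 0.389 = -21.02 permil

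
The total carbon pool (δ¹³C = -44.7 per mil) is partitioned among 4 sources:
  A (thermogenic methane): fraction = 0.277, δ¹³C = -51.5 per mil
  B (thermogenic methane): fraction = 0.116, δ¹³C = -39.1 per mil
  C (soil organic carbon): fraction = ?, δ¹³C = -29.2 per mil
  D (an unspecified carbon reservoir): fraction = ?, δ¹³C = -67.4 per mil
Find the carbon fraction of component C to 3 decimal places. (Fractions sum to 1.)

0.393

Let f_C and f_D be the unknown fractions; fractions sum to 1 so f_C + f_D = 0.607.
Mass balance: Σ fᵢ·δᵢ = δ_bulk ⇒ f_C·(-29.2) + f_D·(-67.4) = -44.7 − (-18.801) = -25.899
Substitute f_D = 0.607 − f_C:
f_C·(-29.2 − -67.4) = -25.899 − 0.607×(-67.4) = 15.013
f_C = 15.013 / 38.2 = 0.3930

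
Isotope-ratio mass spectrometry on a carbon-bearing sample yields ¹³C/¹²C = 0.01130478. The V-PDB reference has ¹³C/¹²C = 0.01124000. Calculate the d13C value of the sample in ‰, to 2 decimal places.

5.76‰

d13C = (R_sample / R_standard − 1) × 1000
R_sample / R_standard = 0.01130478 / 0.01124000 = 1.005763
d13C = (1.005763 − 1) × 1000 = 5.763‰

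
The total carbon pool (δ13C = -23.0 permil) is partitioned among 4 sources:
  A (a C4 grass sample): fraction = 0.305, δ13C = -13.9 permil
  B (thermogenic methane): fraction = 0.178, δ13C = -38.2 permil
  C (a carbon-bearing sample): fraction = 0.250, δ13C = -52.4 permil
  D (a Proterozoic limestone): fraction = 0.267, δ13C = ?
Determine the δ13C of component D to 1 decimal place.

4.3 permil

Isotope mass balance: δ_bulk = Σ fᵢ·δᵢ.
-23.0 = 0.305×(-13.9) + 0.178×(-38.2) + 0.250×(-52.4) + 0.267×δ_D
0.267·δ_D = -23.0 − (-24.139) = 1.139
δ_D = 1.139 / 0.267 = 4.27 permil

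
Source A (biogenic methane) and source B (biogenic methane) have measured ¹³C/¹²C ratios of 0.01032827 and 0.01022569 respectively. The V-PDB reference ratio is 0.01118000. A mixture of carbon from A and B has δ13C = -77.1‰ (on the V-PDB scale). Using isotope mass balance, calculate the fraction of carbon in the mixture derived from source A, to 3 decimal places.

δ_A = (0.01032827/0.01118000 − 1)×1000 = (0.923817 − 1)×1000 = -76.183‰
δ_B = (0.01022569/0.01118000 − 1)×1000 = (0.914641 − 1)×1000 = -85.359‰
f_A = (δ_mix − δ_B)/(δ_A − δ_B) = (-77.1 − (-85.359))/(-76.183 − (-85.359))
f_A = 8.259 / 9.175 = 0.9001

0.900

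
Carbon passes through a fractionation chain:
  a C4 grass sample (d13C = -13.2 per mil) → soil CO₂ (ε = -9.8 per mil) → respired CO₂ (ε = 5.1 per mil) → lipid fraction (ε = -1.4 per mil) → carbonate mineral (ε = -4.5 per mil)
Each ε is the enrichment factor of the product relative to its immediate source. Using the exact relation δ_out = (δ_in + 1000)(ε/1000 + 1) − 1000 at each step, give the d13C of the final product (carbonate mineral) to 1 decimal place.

-23.7 per mil

step 1: δ = (-13.20 + 1000)·(-9.8/1000 + 1) − 1000 = -22.87 per mil
step 2: δ = (-22.87 + 1000)·(5.1/1000 + 1) − 1000 = -17.89 per mil
step 3: δ = (-17.89 + 1000)·(-1.4/1000 + 1) − 1000 = -19.26 per mil
step 4: δ = (-19.26 + 1000)·(-4.5/1000 + 1) − 1000 = -23.68 per mil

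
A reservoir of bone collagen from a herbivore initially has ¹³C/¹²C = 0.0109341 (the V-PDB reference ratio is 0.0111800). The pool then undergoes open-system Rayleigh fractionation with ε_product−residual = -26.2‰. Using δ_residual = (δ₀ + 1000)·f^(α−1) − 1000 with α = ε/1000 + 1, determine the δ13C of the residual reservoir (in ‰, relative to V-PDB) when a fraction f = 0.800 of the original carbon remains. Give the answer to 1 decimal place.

δ₀ = (0.0109341/0.0111800 − 1)×1000 = (0.978005 − 1)×1000 = -21.995‰
α − 1 = ε/1000 = -0.0262
f^(α−1) = 0.800^(-0.0262) = 1.005863
δ_res = (-21.995 + 1000) × 1.005863 − 1000 = 983.740 − 1000 = -16.26‰

-16.3‰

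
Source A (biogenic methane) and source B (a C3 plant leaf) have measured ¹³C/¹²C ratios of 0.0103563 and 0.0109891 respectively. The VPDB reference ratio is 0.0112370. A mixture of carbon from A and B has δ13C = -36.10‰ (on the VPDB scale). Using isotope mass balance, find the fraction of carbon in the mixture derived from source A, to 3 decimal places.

0.249

δ_A = (0.0103563/0.0112370 − 1)×1000 = (0.921625 − 1)×1000 = -78.375‰
δ_B = (0.0109891/0.0112370 − 1)×1000 = (0.977939 − 1)×1000 = -22.061‰
f_A = (δ_mix − δ_B)/(δ_A − δ_B) = (-36.10 − (-22.061))/(-78.375 − (-22.061))
f_A = -14.039 / -56.314 = 0.2493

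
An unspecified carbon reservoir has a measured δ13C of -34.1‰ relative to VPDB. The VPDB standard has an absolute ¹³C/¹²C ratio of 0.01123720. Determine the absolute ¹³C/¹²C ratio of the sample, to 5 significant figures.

R_sample = R_standard × (δ13C/1000 + 1)
R_sample = 0.01123720 × (-34.1/1000 + 1) = 0.01123720 × 0.965900
R_sample = 0.0108540

0.010854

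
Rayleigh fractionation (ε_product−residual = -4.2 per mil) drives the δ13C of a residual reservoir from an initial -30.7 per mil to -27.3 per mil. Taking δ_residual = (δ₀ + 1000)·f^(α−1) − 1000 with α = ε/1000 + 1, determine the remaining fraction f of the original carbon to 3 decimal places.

α − 1 = ε/1000 = -0.0042
(δ_res + 1000)/(δ₀ + 1000) = (-27.3 + 1000)/(-30.7 + 1000) = 972.7/969.3 = 1.003508
f = 1.003508^(1/-0.0042) = exp(ln(1.003508)/-0.0042) = exp(0.00350/-0.0042)
f = exp(-0.8337) = 0.4344

0.434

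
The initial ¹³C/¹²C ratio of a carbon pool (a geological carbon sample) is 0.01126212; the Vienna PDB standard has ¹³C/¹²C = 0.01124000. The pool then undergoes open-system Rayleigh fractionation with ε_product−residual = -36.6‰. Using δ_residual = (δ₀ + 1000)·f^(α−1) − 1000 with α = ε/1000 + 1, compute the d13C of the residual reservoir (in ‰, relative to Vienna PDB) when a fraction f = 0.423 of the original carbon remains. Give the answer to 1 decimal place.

34.0‰

δ₀ = (0.01126212/0.01124000 − 1)×1000 = (1.001968 − 1)×1000 = 1.968‰
α − 1 = ε/1000 = -0.0366
f^(α−1) = 0.423^(-0.0366) = 1.031991
δ_res = (1.968 + 1000) × 1.031991 − 1000 = 1034.022 − 1000 = 34.02‰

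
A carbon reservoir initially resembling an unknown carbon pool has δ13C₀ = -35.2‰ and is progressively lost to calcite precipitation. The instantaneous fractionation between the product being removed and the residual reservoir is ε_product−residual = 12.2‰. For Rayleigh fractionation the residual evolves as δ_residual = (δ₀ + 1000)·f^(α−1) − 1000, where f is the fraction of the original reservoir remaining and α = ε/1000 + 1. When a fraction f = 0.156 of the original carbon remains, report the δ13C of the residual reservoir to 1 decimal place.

-56.8‰

Rayleigh residual: δ_res = (δ₀ + 1000)·f^(α−1) − 1000
α = ε/1000 + 1 = 1.01220, so α − 1 = 0.01220
f^(α−1) = 0.156^(0.01220) = 0.977589
δ_res = (-35.2 + 1000) × 0.977589 − 1000 = 943.177 − 1000 = -56.82‰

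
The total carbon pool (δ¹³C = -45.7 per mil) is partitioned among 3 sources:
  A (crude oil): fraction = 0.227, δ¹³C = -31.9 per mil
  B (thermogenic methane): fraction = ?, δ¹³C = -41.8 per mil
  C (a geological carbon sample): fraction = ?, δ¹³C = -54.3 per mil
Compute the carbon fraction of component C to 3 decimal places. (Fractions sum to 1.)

Let f_C and f_B be the unknown fractions; fractions sum to 1 so f_C + f_B = 0.773.
Mass balance: Σ fᵢ·δᵢ = δ_bulk ⇒ f_C·(-54.3) + f_B·(-41.8) = -45.7 − (-7.241) = -38.459
Substitute f_B = 0.773 − f_C:
f_C·(-54.3 − -41.8) = -38.459 − 0.773×(-41.8) = -6.147
f_C = -6.147 / -12.5 = 0.4918

0.492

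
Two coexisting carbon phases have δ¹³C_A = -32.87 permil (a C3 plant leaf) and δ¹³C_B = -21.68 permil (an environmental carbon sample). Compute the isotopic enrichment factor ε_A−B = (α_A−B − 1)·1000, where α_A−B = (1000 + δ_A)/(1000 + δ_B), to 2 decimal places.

-11.44 permil

α_A−B = (1000 + -32.87) / (1000 + -21.68) = 967.13 / 978.32 = 0.988562
ε_A−B = (0.988562 − 1) × 1000 = -11.438 permil
(The approximation ε ≈ δ_A − δ_B would give -11.19 permil.)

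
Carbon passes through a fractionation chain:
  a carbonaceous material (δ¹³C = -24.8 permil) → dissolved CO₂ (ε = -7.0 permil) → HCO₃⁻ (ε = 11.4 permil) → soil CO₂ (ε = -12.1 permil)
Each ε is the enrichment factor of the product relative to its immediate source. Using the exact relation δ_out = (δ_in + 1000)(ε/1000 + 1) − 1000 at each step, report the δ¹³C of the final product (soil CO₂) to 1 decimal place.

step 1: δ = (-24.80 + 1000)·(-7.0/1000 + 1) − 1000 = -31.63 permil
step 2: δ = (-31.63 + 1000)·(11.4/1000 + 1) − 1000 = -20.59 permil
step 3: δ = (-20.59 + 1000)·(-12.1/1000 + 1) − 1000 = -32.44 permil

-32.4 permil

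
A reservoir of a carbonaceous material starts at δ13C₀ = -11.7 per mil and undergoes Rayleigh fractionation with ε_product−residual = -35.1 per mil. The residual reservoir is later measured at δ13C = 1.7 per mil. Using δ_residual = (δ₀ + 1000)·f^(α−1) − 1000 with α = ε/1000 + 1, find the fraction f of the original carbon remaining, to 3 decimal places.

α − 1 = ε/1000 = -0.0351
(δ_res + 1000)/(δ₀ + 1000) = (1.7 + 1000)/(-11.7 + 1000) = 1001.7/988.3 = 1.013559
f = 1.013559^(1/-0.0351) = exp(ln(1.013559)/-0.0351) = exp(0.01347/-0.0351)
f = exp(-0.3837) = 0.6813

0.681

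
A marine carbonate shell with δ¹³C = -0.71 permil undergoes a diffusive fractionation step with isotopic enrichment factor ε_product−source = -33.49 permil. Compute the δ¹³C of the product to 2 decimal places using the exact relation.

To first order, δ_product ≈ δ_source + ε = -34.20 permil.
Exactly, δ_product = (δ_source + 1000)·(ε/1000 + 1) − 1000.
δ_product = (-0.71 + 1000) × (-33.49/1000 + 1) − 1000
δ_product = -34.176 permil

-34.18 permil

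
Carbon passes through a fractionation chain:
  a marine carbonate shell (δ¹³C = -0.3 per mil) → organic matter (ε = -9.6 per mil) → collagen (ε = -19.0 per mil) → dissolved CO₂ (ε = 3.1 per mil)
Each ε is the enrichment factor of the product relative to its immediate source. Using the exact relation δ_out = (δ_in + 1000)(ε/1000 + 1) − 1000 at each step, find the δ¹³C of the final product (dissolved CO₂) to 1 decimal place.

step 1: δ = (-0.30 + 1000)·(-9.6/1000 + 1) − 1000 = -9.90 per mil
step 2: δ = (-9.90 + 1000)·(-19.0/1000 + 1) − 1000 = -28.71 per mil
step 3: δ = (-28.71 + 1000)·(3.1/1000 + 1) − 1000 = -25.70 per mil

-25.7 per mil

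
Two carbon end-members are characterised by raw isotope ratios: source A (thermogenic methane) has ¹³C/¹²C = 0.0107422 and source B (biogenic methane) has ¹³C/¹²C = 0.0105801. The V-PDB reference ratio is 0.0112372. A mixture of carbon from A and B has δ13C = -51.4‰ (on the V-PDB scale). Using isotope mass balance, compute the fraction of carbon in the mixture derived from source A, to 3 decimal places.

0.490

δ_A = (0.0107422/0.0112372 − 1)×1000 = (0.955950 − 1)×1000 = -44.050‰
δ_B = (0.0105801/0.0112372 − 1)×1000 = (0.941525 − 1)×1000 = -58.475‰
f_A = (δ_mix − δ_B)/(δ_A − δ_B) = (-51.4 − (-58.475))/(-44.050 − (-58.475))
f_A = 7.075 / 14.425 = 0.4905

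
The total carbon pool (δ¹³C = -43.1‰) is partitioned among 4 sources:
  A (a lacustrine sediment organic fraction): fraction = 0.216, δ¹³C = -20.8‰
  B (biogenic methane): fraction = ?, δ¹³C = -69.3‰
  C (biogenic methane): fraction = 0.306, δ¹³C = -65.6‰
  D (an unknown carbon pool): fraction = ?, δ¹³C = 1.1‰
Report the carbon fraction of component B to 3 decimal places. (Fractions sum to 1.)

0.271

Let f_B and f_D be the unknown fractions; fractions sum to 1 so f_B + f_D = 0.478.
Mass balance: Σ fᵢ·δᵢ = δ_bulk ⇒ f_B·(-69.3) + f_D·(1.1) = -43.1 − (-24.566) = -18.534
Substitute f_D = 0.478 − f_B:
f_B·(-69.3 − 1.1) = -18.534 − 0.478×(1.1) = -19.059
f_B = -19.059 / -70.4 = 0.2707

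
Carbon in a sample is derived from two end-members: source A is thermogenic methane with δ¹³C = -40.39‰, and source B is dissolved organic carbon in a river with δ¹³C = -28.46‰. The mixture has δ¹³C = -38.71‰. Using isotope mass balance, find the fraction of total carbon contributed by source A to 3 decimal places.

0.859

δ_mix = f_A·δ_A + (1 − f_A)·δ_B  ⇒  f_A = (δ_mix − δ_B)/(δ_A − δ_B)
f_A = (-38.71 − (-28.46)) / (-40.39 − (-28.46))
f_A = -10.25 / -11.93 = 0.8592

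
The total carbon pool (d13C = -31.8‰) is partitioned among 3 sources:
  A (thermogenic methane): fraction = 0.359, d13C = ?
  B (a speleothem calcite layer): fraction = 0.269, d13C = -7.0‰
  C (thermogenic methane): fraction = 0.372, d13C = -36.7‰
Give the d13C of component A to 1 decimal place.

Isotope mass balance: δ_bulk = Σ fᵢ·δᵢ.
-31.8 = 0.359×δ_A + 0.269×(-7.0) + 0.372×(-36.7)
0.359·δ_A = -31.8 − (-15.535) = -16.265
δ_A = -16.265 / 0.359 = -45.31‰

-45.3‰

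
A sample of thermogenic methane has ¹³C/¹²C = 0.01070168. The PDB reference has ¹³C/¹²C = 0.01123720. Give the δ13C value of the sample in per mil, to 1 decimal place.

δ13C = (R_sample / R_standard − 1) × 1000
R_sample / R_standard = 0.01070168 / 0.01123720 = 0.952344
δ13C = (0.952344 − 1) × 1000 = -47.66 per mil

-47.7 per mil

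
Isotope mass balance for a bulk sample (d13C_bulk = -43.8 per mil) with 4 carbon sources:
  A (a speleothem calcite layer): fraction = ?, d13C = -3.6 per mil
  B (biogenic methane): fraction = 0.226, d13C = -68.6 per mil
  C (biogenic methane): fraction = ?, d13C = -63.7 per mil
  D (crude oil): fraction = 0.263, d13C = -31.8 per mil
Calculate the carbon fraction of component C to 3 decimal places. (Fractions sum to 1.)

0.301

Let f_C and f_A be the unknown fractions; fractions sum to 1 so f_C + f_A = 0.511.
Mass balance: Σ fᵢ·δᵢ = δ_bulk ⇒ f_C·(-63.7) + f_A·(-3.6) = -43.8 − (-23.867) = -19.933
Substitute f_A = 0.511 − f_C:
f_C·(-63.7 − -3.6) = -19.933 − 0.511×(-3.6) = -18.093
f_C = -18.093 / -60.1 = 0.3011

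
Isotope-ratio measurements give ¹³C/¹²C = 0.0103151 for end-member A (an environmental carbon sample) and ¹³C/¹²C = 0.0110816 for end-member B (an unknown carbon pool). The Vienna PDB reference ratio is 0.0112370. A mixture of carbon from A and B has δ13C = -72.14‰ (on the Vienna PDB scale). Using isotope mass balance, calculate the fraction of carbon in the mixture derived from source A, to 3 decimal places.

0.855

δ_A = (0.0103151/0.0112370 − 1)×1000 = (0.917959 − 1)×1000 = -82.041‰
δ_B = (0.0110816/0.0112370 − 1)×1000 = (0.986171 − 1)×1000 = -13.829‰
f_A = (δ_mix − δ_B)/(δ_A − δ_B) = (-72.14 − (-13.829))/(-82.041 − (-13.829))
f_A = -58.311 / -68.212 = 0.8548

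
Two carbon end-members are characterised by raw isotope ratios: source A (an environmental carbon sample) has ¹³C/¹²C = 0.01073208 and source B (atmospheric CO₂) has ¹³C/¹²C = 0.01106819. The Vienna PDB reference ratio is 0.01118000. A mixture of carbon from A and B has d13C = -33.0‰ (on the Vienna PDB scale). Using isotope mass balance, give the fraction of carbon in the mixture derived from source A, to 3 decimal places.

0.765

δ_A = (0.01073208/0.01118000 − 1)×1000 = (0.959936 − 1)×1000 = -40.064‰
δ_B = (0.01106819/0.01118000 − 1)×1000 = (0.989999 − 1)×1000 = -10.001‰
f_A = (δ_mix − δ_B)/(δ_A − δ_B) = (-33.0 − (-10.001))/(-40.064 − (-10.001))
f_A = -22.999 / -30.064 = 0.7650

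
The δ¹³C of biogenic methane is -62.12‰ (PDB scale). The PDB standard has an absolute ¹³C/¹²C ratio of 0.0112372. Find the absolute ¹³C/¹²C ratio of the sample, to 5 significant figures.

R_sample = R_standard × (δ¹³C/1000 + 1)
R_sample = 0.0112372 × (-62.12/1000 + 1) = 0.0112372 × 0.937880
R_sample = 0.0105391

0.010539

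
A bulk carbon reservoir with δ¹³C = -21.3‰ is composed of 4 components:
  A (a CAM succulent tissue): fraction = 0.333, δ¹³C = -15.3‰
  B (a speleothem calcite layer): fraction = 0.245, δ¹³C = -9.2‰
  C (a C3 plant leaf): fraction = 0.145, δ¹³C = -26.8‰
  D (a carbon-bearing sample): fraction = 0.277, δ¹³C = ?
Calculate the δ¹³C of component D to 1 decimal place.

-36.3‰

Isotope mass balance: δ_bulk = Σ fᵢ·δᵢ.
-21.3 = 0.333×(-15.3) + 0.245×(-9.2) + 0.145×(-26.8) + 0.277×δ_D
0.277·δ_D = -21.3 − (-11.235) = -10.065
δ_D = -10.065 / 0.277 = -36.34‰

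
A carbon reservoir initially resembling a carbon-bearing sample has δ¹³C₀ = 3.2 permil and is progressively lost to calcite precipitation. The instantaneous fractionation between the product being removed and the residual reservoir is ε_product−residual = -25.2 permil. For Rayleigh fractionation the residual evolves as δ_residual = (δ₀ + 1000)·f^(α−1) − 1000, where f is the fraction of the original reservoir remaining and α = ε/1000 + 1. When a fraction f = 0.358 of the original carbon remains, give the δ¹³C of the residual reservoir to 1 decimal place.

Rayleigh residual: δ_res = (δ₀ + 1000)·f^(α−1) − 1000
α = ε/1000 + 1 = 0.97480, so α − 1 = -0.02520
f^(α−1) = 0.358^(-0.02520) = 1.026224
δ_res = (3.2 + 1000) × 1.026224 − 1000 = 1029.508 − 1000 = 29.51 permil

29.5 permil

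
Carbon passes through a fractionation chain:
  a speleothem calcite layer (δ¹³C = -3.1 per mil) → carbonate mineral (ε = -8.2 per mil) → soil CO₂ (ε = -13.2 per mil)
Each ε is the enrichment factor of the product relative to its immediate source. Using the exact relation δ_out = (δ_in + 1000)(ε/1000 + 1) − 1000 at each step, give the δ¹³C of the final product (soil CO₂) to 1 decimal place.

-24.3 per mil

step 1: δ = (-3.10 + 1000)·(-8.2/1000 + 1) − 1000 = -11.27 per mil
step 2: δ = (-11.27 + 1000)·(-13.2/1000 + 1) − 1000 = -24.33 per mil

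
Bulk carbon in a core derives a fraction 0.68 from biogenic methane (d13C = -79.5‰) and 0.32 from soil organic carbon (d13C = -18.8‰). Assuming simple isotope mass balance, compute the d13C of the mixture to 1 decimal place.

δ_mix = f_A·δ_A + f_B·δ_B
δ_mix = 0.68 × (-79.5) + 0.32 × (-18.8)
δ_mix = -54.06 + -6.02 = -60.08‰

-60.1‰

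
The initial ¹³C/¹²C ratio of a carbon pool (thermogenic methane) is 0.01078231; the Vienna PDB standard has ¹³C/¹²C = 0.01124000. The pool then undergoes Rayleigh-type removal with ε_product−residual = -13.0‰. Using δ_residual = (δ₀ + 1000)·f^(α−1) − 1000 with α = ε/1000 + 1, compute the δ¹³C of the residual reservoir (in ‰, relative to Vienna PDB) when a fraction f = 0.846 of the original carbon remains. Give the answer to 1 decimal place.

-38.6‰

δ₀ = (0.01078231/0.01124000 − 1)×1000 = (0.959280 − 1)×1000 = -40.720‰
α − 1 = ε/1000 = -0.0130
f^(α−1) = 0.846^(-0.0130) = 1.002176
δ_res = (-40.720 + 1000) × 1.002176 − 1000 = 961.368 − 1000 = -38.63‰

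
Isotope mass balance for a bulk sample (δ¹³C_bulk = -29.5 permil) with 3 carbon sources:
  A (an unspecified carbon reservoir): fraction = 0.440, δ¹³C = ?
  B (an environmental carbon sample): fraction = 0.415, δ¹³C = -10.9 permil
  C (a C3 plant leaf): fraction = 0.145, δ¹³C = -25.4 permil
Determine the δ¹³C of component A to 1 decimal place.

-48.4 permil

Isotope mass balance: δ_bulk = Σ fᵢ·δᵢ.
-29.5 = 0.440×δ_A + 0.415×(-10.9) + 0.145×(-25.4)
0.440·δ_A = -29.5 − (-8.207) = -21.294
δ_A = -21.294 / 0.440 = -48.39 permil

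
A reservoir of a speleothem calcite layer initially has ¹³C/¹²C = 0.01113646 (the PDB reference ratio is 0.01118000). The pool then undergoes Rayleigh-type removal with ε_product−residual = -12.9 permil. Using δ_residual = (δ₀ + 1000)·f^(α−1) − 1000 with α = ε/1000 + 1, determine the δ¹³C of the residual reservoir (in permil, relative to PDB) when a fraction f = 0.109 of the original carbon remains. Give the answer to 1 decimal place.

δ₀ = (0.01113646/0.01118000 − 1)×1000 = (0.996106 − 1)×1000 = -3.894 permil
α − 1 = ε/1000 = -0.0129
f^(α−1) = 0.109^(-0.0129) = 1.029004
δ_res = (-3.894 + 1000) × 1.029004 − 1000 = 1024.997 − 1000 = 25.00 permil

25.0 permil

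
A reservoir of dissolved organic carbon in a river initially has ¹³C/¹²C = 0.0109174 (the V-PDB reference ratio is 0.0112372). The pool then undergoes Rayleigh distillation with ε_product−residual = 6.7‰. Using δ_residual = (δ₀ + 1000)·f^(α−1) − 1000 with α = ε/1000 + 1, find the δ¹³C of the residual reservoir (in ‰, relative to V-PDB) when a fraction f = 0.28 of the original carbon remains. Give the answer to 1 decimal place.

δ₀ = (0.0109174/0.0112372 − 1)×1000 = (0.971541 − 1)×1000 = -28.459‰
α − 1 = ε/1000 = 0.0067
f^(α−1) = 0.28^(0.0067) = 0.991507
δ_res = (-28.459 + 1000) × 0.991507 − 1000 = 963.290 − 1000 = -36.71‰

-36.7‰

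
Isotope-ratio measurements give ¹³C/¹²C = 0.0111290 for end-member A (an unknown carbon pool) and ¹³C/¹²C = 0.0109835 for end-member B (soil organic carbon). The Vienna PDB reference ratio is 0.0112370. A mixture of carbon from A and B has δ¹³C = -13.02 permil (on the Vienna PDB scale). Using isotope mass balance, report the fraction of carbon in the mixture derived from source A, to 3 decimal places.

δ_A = (0.0111290/0.0112370 − 1)×1000 = (0.990389 − 1)×1000 = -9.611 permil
δ_B = (0.0109835/0.0112370 − 1)×1000 = (0.977441 − 1)×1000 = -22.559 permil
f_A = (δ_mix − δ_B)/(δ_A − δ_B) = (-13.02 − (-22.559))/(-9.611 − (-22.559))
f_A = 9.539 / 12.948 = 0.7367

0.737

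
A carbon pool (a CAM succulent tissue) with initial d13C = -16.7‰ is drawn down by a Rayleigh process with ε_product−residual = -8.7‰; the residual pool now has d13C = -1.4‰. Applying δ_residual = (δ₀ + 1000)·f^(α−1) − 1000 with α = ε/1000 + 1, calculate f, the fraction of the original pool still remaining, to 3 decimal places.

α − 1 = ε/1000 = -0.0087
(δ_res + 1000)/(δ₀ + 1000) = (-1.4 + 1000)/(-16.7 + 1000) = 998.6/983.3 = 1.015560
f = 1.015560^(1/-0.0087) = exp(ln(1.015560)/-0.0087) = exp(0.01544/-0.0087)
f = exp(-1.7747) = 0.1695

0.170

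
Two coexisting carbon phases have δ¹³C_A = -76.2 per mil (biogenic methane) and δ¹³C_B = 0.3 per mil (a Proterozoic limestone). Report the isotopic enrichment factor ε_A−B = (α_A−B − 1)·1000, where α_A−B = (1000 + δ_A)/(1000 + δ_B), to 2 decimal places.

-76.48 per mil

α_A−B = (1000 + -76.2) / (1000 + 0.3) = 923.8 / 1000.3 = 0.923523
ε_A−B = (0.923523 − 1) × 1000 = -76.477 per mil
(The approximation ε ≈ δ_A − δ_B would give -76.5 per mil.)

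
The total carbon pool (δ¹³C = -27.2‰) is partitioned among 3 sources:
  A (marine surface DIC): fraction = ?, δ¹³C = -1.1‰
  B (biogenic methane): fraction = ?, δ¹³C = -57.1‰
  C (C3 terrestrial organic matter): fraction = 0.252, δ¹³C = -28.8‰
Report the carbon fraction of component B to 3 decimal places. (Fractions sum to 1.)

Let f_B and f_A be the unknown fractions; fractions sum to 1 so f_B + f_A = 0.748.
Mass balance: Σ fᵢ·δᵢ = δ_bulk ⇒ f_B·(-57.1) + f_A·(-1.1) = -27.2 − (-7.258) = -19.942
Substitute f_A = 0.748 − f_B:
f_B·(-57.1 − -1.1) = -19.942 − 0.748×(-1.1) = -19.120
f_B = -19.120 / -56.0 = 0.3414

0.341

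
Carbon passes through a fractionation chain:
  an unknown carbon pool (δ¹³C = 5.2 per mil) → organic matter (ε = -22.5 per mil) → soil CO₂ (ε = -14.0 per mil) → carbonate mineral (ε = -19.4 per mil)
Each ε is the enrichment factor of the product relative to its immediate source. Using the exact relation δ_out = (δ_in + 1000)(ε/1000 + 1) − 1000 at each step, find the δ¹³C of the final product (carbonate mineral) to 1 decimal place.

step 1: δ = (5.20 + 1000)·(-22.5/1000 + 1) − 1000 = -17.42 per mil
step 2: δ = (-17.42 + 1000)·(-14.0/1000 + 1) − 1000 = -31.17 per mil
step 3: δ = (-31.17 + 1000)·(-19.4/1000 + 1) − 1000 = -49.97 per mil

-50.0 per mil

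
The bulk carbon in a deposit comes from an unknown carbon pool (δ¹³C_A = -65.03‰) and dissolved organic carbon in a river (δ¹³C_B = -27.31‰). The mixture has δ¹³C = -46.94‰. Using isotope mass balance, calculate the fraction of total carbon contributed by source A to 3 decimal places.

δ_mix = f_A·δ_A + (1 − f_A)·δ_B  ⇒  f_A = (δ_mix − δ_B)/(δ_A − δ_B)
f_A = (-46.94 − (-27.31)) / (-65.03 − (-27.31))
f_A = -19.63 / -37.72 = 0.5204

0.520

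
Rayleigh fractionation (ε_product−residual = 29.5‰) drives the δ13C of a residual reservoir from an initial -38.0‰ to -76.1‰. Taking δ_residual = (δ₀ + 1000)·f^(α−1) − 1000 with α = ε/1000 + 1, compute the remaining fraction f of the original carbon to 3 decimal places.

α − 1 = ε/1000 = 0.0295
(δ_res + 1000)/(δ₀ + 1000) = (-76.1 + 1000)/(-38.0 + 1000) = 923.9/962.0 = 0.960395
f = 0.960395^(1/0.0295) = exp(ln(0.960395)/0.0295) = exp(-0.04041/0.0295)
f = exp(-1.3699) = 0.2541

0.254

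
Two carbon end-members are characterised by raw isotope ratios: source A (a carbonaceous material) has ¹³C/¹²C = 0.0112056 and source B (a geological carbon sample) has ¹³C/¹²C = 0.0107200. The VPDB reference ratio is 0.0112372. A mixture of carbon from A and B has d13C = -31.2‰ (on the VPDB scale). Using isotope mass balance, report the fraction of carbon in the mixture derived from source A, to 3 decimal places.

0.343

δ_A = (0.0112056/0.0112372 − 1)×1000 = (0.997188 − 1)×1000 = -2.812‰
δ_B = (0.0107200/0.0112372 − 1)×1000 = (0.953974 − 1)×1000 = -46.026‰
f_A = (δ_mix − δ_B)/(δ_A − δ_B) = (-31.2 − (-46.026))/(-2.812 − (-46.026))
f_A = 14.826 / 43.214 = 0.3431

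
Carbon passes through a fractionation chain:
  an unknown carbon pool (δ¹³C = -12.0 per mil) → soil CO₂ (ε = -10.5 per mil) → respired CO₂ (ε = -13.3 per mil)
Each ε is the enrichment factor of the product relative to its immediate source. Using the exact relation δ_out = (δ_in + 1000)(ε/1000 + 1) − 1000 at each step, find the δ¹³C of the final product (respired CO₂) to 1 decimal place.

-35.4 per mil

step 1: δ = (-12.00 + 1000)·(-10.5/1000 + 1) − 1000 = -22.37 per mil
step 2: δ = (-22.37 + 1000)·(-13.3/1000 + 1) − 1000 = -35.38 per mil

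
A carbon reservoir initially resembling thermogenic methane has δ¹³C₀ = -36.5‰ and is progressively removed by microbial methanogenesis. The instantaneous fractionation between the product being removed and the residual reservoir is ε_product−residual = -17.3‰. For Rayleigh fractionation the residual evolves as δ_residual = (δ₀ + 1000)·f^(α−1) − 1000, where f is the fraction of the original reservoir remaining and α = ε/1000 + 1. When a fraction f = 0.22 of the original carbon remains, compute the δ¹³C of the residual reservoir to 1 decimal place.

-10.9‰

Rayleigh residual: δ_res = (δ₀ + 1000)·f^(α−1) − 1000
α = ε/1000 + 1 = 0.98270, so α − 1 = -0.01730
f^(α−1) = 0.22^(-0.01730) = 1.026540
δ_res = (-36.5 + 1000) × 1.026540 − 1000 = 989.072 − 1000 = -10.93‰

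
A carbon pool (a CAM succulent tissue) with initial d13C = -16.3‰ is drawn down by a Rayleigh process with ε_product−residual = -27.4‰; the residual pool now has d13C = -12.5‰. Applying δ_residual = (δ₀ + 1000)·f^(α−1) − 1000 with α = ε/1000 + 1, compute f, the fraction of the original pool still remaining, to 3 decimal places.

0.869

α − 1 = ε/1000 = -0.0274
(δ_res + 1000)/(δ₀ + 1000) = (-12.5 + 1000)/(-16.3 + 1000) = 987.5/983.7 = 1.003863
f = 1.003863^(1/-0.0274) = exp(ln(1.003863)/-0.0274) = exp(0.00386/-0.0274)
f = exp(-0.1407) = 0.8687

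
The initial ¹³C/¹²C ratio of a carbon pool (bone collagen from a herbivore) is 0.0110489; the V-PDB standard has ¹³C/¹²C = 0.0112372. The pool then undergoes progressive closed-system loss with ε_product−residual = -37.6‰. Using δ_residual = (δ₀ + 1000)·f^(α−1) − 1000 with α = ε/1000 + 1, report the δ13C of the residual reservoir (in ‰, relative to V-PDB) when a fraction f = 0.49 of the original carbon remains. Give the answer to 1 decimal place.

10.0‰

δ₀ = (0.0110489/0.0112372 − 1)×1000 = (0.983243 − 1)×1000 = -16.757‰
α − 1 = ε/1000 = -0.0376
f^(α−1) = 0.49^(-0.0376) = 1.027185
δ_res = (-16.757 + 1000) × 1.027185 − 1000 = 1009.973 − 1000 = 9.97‰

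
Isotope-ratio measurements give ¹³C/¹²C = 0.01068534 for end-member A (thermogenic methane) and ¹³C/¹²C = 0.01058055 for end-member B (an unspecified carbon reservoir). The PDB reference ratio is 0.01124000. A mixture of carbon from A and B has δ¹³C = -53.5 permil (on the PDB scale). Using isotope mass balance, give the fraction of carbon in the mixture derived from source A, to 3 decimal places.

δ_A = (0.01068534/0.01124000 − 1)×1000 = (0.950653 − 1)×1000 = -49.347 permil
δ_B = (0.01058055/0.01124000 − 1)×1000 = (0.941330 − 1)×1000 = -58.670 permil
f_A = (δ_mix − δ_B)/(δ_A − δ_B) = (-53.5 − (-58.670))/(-49.347 − (-58.670))
f_A = 5.170 / 9.323 = 0.5545

0.555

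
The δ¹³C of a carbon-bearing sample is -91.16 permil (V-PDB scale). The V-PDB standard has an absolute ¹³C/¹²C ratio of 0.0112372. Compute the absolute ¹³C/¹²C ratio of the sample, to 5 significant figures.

0.010213

R_sample = R_standard × (δ¹³C/1000 + 1)
R_sample = 0.0112372 × (-91.16/1000 + 1) = 0.0112372 × 0.908840
R_sample = 0.0102128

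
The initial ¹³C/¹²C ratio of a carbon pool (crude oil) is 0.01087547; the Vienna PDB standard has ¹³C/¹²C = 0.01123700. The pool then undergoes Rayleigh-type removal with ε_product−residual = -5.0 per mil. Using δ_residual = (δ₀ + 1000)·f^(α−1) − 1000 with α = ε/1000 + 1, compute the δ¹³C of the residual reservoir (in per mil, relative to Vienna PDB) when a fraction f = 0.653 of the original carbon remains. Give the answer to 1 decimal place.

δ₀ = (0.01087547/0.01123700 − 1)×1000 = (0.967827 − 1)×1000 = -32.173 per mil
α − 1 = ε/1000 = -0.0050
f^(α−1) = 0.653^(-0.0050) = 1.002133
δ_res = (-32.173 + 1000) × 1.002133 − 1000 = 969.891 − 1000 = -30.11 per mil

-30.1 per mil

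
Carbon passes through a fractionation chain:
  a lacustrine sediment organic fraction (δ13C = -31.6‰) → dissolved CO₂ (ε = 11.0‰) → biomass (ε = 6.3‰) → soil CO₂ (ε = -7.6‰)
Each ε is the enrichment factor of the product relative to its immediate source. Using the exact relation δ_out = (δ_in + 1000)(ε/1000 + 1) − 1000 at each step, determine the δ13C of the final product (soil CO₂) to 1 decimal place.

step 1: δ = (-31.60 + 1000)·(11.0/1000 + 1) − 1000 = -20.95‰
step 2: δ = (-20.95 + 1000)·(6.3/1000 + 1) − 1000 = -14.78‰
step 3: δ = (-14.78 + 1000)·(-7.6/1000 + 1) − 1000 = -22.27‰

-22.3‰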